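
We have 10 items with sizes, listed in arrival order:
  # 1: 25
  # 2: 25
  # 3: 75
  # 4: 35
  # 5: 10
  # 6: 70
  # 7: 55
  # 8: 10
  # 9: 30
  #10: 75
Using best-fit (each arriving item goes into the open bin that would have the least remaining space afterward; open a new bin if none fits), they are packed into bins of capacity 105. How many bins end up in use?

5

  25 → bin 1 (new)  [load 25/105]
  25 → bin 1  [load 50/105]
  75 → bin 2 (new)  [load 75/105]
  35 → bin 1  [load 85/105]
  10 → bin 1  [load 95/105]
  70 → bin 3 (new)  [load 70/105]
  55 → bin 4 (new)  [load 55/105]
  10 → bin 1  [load 105/105]
  30 → bin 2  [load 105/105]
  75 → bin 5 (new)  [load 75/105]
5 bins opened.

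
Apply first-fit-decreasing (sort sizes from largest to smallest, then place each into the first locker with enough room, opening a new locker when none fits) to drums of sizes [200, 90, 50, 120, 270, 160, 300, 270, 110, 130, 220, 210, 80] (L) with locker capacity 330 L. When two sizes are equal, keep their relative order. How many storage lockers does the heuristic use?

7

Sorted descending: 300, 270, 270, 220, 210, 200, 160, 130, 120, 110, 90, 80, 50.
  300 → locker 1 (new)  [load 300/330]
  270 → locker 2 (new)  [load 270/330]
  270 → locker 3 (new)  [load 270/330]
  220 → locker 4 (new)  [load 220/330]
  210 → locker 5 (new)  [load 210/330]
  200 → locker 6 (new)  [load 200/330]
  160 → locker 7 (new)  [load 160/330]
  130 → locker 6  [load 330/330]
  120 → locker 5  [load 330/330]
  110 → locker 4  [load 330/330]
  90 → locker 7  [load 250/330]
  80 → locker 7  [load 330/330]
  50 → locker 2  [load 320/330]
7 storage lockers opened.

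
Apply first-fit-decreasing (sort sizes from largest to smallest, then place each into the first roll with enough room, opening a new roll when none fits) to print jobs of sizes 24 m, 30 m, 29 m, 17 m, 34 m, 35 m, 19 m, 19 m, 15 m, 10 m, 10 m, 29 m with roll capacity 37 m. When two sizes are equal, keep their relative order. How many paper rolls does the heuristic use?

Sorted descending: 35, 34, 30, 29, 29, 24, 19, 19, 17, 15, 10, 10.
  35 → roll 1 (new)  [load 35/37]
  34 → roll 2 (new)  [load 34/37]
  30 → roll 3 (new)  [load 30/37]
  29 → roll 4 (new)  [load 29/37]
  29 → roll 5 (new)  [load 29/37]
  24 → roll 6 (new)  [load 24/37]
  19 → roll 7 (new)  [load 19/37]
  19 → roll 8 (new)  [load 19/37]
  17 → roll 7  [load 36/37]
  15 → roll 8  [load 34/37]
  10 → roll 6  [load 34/37]
  10 → roll 9 (new)  [load 10/37]
9 paper rolls opened.

9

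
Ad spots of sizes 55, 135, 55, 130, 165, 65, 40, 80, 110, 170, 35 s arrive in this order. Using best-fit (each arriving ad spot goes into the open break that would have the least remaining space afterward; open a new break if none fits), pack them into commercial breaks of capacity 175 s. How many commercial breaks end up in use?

7

  55 → break 1 (new)  [load 55/175]
  135 → break 2 (new)  [load 135/175]
  55 → break 1  [load 110/175]
  130 → break 3 (new)  [load 130/175]
  165 → break 4 (new)  [load 165/175]
  65 → break 1  [load 175/175]
  40 → break 2  [load 175/175]
  80 → break 5 (new)  [load 80/175]
  110 → break 6 (new)  [load 110/175]
  170 → break 7 (new)  [load 170/175]
  35 → break 3  [load 165/175]
7 commercial breaks opened.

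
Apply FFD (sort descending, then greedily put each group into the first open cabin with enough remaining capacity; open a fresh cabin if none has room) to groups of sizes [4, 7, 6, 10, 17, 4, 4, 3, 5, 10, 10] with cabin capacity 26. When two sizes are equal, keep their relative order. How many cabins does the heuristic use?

Sorted descending: 17, 10, 10, 10, 7, 6, 5, 4, 4, 4, 3.
  17 → cabin 1 (new)  [load 17/26]
  10 → cabin 2 (new)  [load 10/26]
  10 → cabin 2  [load 20/26]
  10 → cabin 3 (new)  [load 10/26]
  7 → cabin 1  [load 24/26]
  6 → cabin 2  [load 26/26]
  5 → cabin 3  [load 15/26]
  4 → cabin 3  [load 19/26]
  4 → cabin 3  [load 23/26]
  4 → cabin 4 (new)  [load 4/26]
  3 → cabin 3  [load 26/26]
4 cabins opened.

4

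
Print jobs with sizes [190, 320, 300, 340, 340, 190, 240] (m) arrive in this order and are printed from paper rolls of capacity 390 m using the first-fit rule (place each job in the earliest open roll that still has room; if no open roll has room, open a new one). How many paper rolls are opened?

6

  190 → roll 1 (new)  [load 190/390]
  320 → roll 2 (new)  [load 320/390]
  300 → roll 3 (new)  [load 300/390]
  340 → roll 4 (new)  [load 340/390]
  340 → roll 5 (new)  [load 340/390]
  190 → roll 1  [load 380/390]
  240 → roll 6 (new)  [load 240/390]
6 paper rolls opened.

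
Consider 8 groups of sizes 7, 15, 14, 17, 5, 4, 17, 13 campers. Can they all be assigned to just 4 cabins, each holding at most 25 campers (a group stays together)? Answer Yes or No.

No

Total = 92 campers; ⌈92/25⌉ = 4.
5 groups each exceed half the capacity and cannot share a cabin, forcing at least 5 cabins.
At least 5 cabins are required, but only 4 are allowed.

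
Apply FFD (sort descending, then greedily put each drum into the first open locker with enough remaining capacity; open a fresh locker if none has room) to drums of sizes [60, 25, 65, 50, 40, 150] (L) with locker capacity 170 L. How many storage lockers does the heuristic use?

3

Sorted descending: 150, 65, 60, 50, 40, 25.
  150 → locker 1 (new)  [load 150/170]
  65 → locker 2 (new)  [load 65/170]
  60 → locker 2  [load 125/170]
  50 → locker 3 (new)  [load 50/170]
  40 → locker 2  [load 165/170]
  25 → locker 3  [load 75/170]
3 storage lockers opened.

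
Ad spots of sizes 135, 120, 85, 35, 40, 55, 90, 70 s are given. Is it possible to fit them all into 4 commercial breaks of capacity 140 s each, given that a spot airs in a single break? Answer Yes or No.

Total = 630 s; ⌈630/140⌉ = 5.
At least 5 commercial breaks are required, but only 4 are allowed.

No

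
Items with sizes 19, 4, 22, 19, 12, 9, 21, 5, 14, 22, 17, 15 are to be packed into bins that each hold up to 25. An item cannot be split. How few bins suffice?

9

Total = 22 + 22 + 21 + 19 + 19 + 17 + 15 + 14 + 12 + 9 + 5 + 4 = 179.
Lower bound: ⌈179/25⌉ = 8 bins.
A packing using 9 bins:
  bin 1: 22 = 22
  bin 2: 22 = 22
  bin 3: 21 + 4 = 25
  bin 4: 19 + 5 = 24
  bin 5: 19 = 19
  bin 6: 17 = 17
  bin 7: 15 + 9 = 24
  bin 8: 14 = 14
  bin 9: 12 = 12
No arrangement into 8 bins stays within capacity, so 9 is optimal.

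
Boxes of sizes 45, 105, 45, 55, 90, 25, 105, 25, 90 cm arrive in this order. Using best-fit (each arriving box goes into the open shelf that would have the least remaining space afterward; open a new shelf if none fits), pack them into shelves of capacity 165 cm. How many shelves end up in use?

5

  45 → shelf 1 (new)  [load 45/165]
  105 → shelf 1  [load 150/165]
  45 → shelf 2 (new)  [load 45/165]
  55 → shelf 2  [load 100/165]
  90 → shelf 3 (new)  [load 90/165]
  25 → shelf 2  [load 125/165]
  105 → shelf 4 (new)  [load 105/165]
  25 → shelf 2  [load 150/165]
  90 → shelf 5 (new)  [load 90/165]
5 shelves opened.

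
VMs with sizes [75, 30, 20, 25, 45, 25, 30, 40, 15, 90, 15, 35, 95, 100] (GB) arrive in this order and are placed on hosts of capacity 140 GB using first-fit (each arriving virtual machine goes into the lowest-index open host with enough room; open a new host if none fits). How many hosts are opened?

5

  75 → host 1 (new)  [load 75/140]
  30 → host 1  [load 105/140]
  20 → host 1  [load 125/140]
  25 → host 2 (new)  [load 25/140]
  45 → host 2  [load 70/140]
  25 → host 2  [load 95/140]
  30 → host 2  [load 125/140]
  40 → host 3 (new)  [load 40/140]
  15 → host 1  [load 140/140]
  90 → host 3  [load 130/140]
  15 → host 2  [load 140/140]
  35 → host 4 (new)  [load 35/140]
  95 → host 4  [load 130/140]
  100 → host 5 (new)  [load 100/140]
5 hosts opened.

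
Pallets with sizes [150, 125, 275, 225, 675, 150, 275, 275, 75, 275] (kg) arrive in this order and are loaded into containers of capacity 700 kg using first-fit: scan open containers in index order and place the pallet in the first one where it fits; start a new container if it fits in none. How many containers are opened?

4

  150 → container 1 (new)  [load 150/700]
  125 → container 1  [load 275/700]
  275 → container 1  [load 550/700]
  225 → container 2 (new)  [load 225/700]
  675 → container 3 (new)  [load 675/700]
  150 → container 1  [load 700/700]
  275 → container 2  [load 500/700]
  275 → container 4 (new)  [load 275/700]
  75 → container 2  [load 575/700]
  275 → container 4  [load 550/700]
4 containers opened.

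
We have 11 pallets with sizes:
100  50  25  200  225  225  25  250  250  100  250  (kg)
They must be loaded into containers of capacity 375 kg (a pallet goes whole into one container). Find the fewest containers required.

6

Total = 250 + 250 + 250 + 225 + 225 + 200 + 100 + 100 + 50 + 25 + 25 = 1700 kg.
Lower bound: ⌈1700/375⌉ = 5 containers.
Also, 6 pallets each exceed 375/2 kg, and no two of those can share a container, so at least 6 containers are needed.
A packing using 6 containers:
  container 1: 250 + 100 + 25 = 375
  container 2: 250 + 100 + 25 = 375
  container 3: 250 + 50 = 300
  container 4: 225 = 225
  container 5: 225 = 225
  container 6: 200 = 200
This matches the lower bound, so 6 is optimal.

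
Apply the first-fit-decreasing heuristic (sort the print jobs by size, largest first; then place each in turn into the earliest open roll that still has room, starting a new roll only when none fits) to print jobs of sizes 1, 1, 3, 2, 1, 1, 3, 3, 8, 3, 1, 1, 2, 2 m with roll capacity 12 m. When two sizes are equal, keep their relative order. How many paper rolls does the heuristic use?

Sorted descending: 8, 3, 3, 3, 3, 2, 2, 2, 1, 1, 1, 1, 1, 1.
  8 → roll 1 (new)  [load 8/12]
  3 → roll 1  [load 11/12]
  3 → roll 2 (new)  [load 3/12]
  3 → roll 2  [load 6/12]
  3 → roll 2  [load 9/12]
  2 → roll 2  [load 11/12]
  2 → roll 3 (new)  [load 2/12]
  2 → roll 3  [load 4/12]
  1 → roll 1  [load 12/12]
  1 → roll 2  [load 12/12]
  1 → roll 3  [load 5/12]
  1 → roll 3  [load 6/12]
  1 → roll 3  [load 7/12]
  1 → roll 3  [load 8/12]
3 paper rolls opened.

3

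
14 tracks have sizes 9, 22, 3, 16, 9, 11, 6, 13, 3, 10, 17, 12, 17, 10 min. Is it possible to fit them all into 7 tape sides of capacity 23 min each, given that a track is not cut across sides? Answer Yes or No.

Total = 158 min; ⌈158/23⌉ = 7.
The bound of 7 does not rule out 7, but exhaustive search shows no assignment into 7 tape sides of capacity 23 min exists — the minimum is 8.

No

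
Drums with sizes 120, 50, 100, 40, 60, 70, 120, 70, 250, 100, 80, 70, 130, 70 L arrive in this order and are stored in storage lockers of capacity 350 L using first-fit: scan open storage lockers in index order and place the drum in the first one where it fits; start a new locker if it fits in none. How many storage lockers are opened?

4

  120 → locker 1 (new)  [load 120/350]
  50 → locker 1  [load 170/350]
  100 → locker 1  [load 270/350]
  40 → locker 1  [load 310/350]
  60 → locker 2 (new)  [load 60/350]
  70 → locker 2  [load 130/350]
  120 → locker 2  [load 250/350]
  70 → locker 2  [load 320/350]
  250 → locker 3 (new)  [load 250/350]
  100 → locker 3  [load 350/350]
  80 → locker 4 (new)  [load 80/350]
  70 → locker 4  [load 150/350]
  130 → locker 4  [load 280/350]
  70 → locker 4  [load 350/350]
4 storage lockers opened.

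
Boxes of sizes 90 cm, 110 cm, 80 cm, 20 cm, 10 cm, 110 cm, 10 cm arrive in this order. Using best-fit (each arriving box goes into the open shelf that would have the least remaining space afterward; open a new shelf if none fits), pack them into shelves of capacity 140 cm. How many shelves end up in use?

4

  90 → shelf 1 (new)  [load 90/140]
  110 → shelf 2 (new)  [load 110/140]
  80 → shelf 3 (new)  [load 80/140]
  20 → shelf 2  [load 130/140]
  10 → shelf 2  [load 140/140]
  110 → shelf 4 (new)  [load 110/140]
  10 → shelf 4  [load 120/140]
4 shelves opened.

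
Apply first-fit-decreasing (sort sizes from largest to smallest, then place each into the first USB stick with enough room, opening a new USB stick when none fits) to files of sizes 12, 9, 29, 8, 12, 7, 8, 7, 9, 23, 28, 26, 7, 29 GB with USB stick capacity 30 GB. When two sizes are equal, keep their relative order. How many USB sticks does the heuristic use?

Sorted descending: 29, 29, 28, 26, 23, 12, 12, 9, 9, 8, 8, 7, 7, 7.
  29 → USB stick 1 (new)  [load 29/30]
  29 → USB stick 2 (new)  [load 29/30]
  28 → USB stick 3 (new)  [load 28/30]
  26 → USB stick 4 (new)  [load 26/30]
  23 → USB stick 5 (new)  [load 23/30]
  12 → USB stick 6 (new)  [load 12/30]
  12 → USB stick 6  [load 24/30]
  9 → USB stick 7 (new)  [load 9/30]
  9 → USB stick 7  [load 18/30]
  8 → USB stick 7  [load 26/30]
  8 → USB stick 8 (new)  [load 8/30]
  7 → USB stick 5  [load 30/30]
  7 → USB stick 8  [load 15/30]
  7 → USB stick 8  [load 22/30]
8 USB sticks opened.

8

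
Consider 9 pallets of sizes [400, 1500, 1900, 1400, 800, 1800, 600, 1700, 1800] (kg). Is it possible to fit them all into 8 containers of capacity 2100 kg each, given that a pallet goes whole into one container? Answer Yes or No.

A valid assignment using 7 containers:
  container 1: 1900 = 1900
  container 2: 1800 = 1800
  container 3: 1800 = 1800
  container 4: 1700 + 400 = 2100
  container 5: 1500 + 600 = 2100
  container 6: 1400 = 1400
  container 7: 800 = 800
That uses only 7 ≤ 8, so 8 containers are enough.

Yes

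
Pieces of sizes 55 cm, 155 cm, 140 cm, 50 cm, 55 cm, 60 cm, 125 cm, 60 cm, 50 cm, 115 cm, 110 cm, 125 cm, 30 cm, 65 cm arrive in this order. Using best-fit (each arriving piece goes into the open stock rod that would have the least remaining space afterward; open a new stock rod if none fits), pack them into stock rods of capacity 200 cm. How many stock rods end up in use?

7

  55 → stock rod 1 (new)  [load 55/200]
  155 → stock rod 2 (new)  [load 155/200]
  140 → stock rod 1  [load 195/200]
  50 → stock rod 3 (new)  [load 50/200]
  55 → stock rod 3  [load 105/200]
  60 → stock rod 3  [load 165/200]
  125 → stock rod 4 (new)  [load 125/200]
  60 → stock rod 4  [load 185/200]
  50 → stock rod 5 (new)  [load 50/200]
  115 → stock rod 5  [load 165/200]
  110 → stock rod 6 (new)  [load 110/200]
  125 → stock rod 7 (new)  [load 125/200]
  30 → stock rod 3  [load 195/200]
  65 → stock rod 7  [load 190/200]
7 stock rods opened.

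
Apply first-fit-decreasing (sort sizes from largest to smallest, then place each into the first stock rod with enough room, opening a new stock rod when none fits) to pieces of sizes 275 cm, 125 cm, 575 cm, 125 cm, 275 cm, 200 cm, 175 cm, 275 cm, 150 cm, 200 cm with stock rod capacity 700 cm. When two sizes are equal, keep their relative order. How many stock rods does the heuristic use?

Sorted descending: 575, 275, 275, 275, 200, 200, 175, 150, 125, 125.
  575 → stock rod 1 (new)  [load 575/700]
  275 → stock rod 2 (new)  [load 275/700]
  275 → stock rod 2  [load 550/700]
  275 → stock rod 3 (new)  [load 275/700]
  200 → stock rod 3  [load 475/700]
  200 → stock rod 3  [load 675/700]
  175 → stock rod 4 (new)  [load 175/700]
  150 → stock rod 2  [load 700/700]
  125 → stock rod 1  [load 700/700]
  125 → stock rod 4  [load 300/700]
4 stock rods opened.

4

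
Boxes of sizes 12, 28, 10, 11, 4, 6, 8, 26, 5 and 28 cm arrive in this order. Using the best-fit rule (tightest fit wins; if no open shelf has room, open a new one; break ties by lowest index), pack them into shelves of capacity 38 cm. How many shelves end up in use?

4

  12 → shelf 1 (new)  [load 12/38]
  28 → shelf 2 (new)  [load 28/38]
  10 → shelf 2  [load 38/38]
  11 → shelf 1  [load 23/38]
  4 → shelf 1  [load 27/38]
  6 → shelf 1  [load 33/38]
  8 → shelf 3 (new)  [load 8/38]
  26 → shelf 3  [load 34/38]
  5 → shelf 1  [load 38/38]
  28 → shelf 4 (new)  [load 28/38]
4 shelves opened.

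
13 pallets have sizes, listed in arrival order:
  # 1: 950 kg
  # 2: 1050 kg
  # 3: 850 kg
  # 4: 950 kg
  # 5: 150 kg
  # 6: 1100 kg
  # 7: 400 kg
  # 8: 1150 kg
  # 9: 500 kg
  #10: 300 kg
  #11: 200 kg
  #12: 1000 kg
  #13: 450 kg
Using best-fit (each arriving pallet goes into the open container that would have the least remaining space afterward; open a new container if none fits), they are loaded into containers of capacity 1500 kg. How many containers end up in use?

  950 → container 1 (new)  [load 950/1500]
  1050 → container 2 (new)  [load 1050/1500]
  850 → container 3 (new)  [load 850/1500]
  950 → container 4 (new)  [load 950/1500]
  150 → container 2  [load 1200/1500]
  1100 → container 5 (new)  [load 1100/1500]
  400 → container 5  [load 1500/1500]
  1150 → container 6 (new)  [load 1150/1500]
  500 → container 1  [load 1450/1500]
  300 → container 2  [load 1500/1500]
  200 → container 6  [load 1350/1500]
  1000 → container 7 (new)  [load 1000/1500]
  450 → container 7  [load 1450/1500]
7 containers opened.

7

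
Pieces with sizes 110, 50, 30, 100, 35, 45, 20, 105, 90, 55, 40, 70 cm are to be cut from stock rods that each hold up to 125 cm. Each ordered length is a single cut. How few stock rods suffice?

Total = 110 + 105 + 100 + 90 + 70 + 55 + 50 + 45 + 40 + 35 + 30 + 20 = 750 cm.
Lower bound: ⌈750/125⌉ = 6 stock rods.
A packing using 7 stock rods:
  stock rod 1: 110 = 110
  stock rod 2: 105 + 20 = 125
  stock rod 3: 100 = 100
  stock rod 4: 90 + 35 = 125
  stock rod 5: 70 + 55 = 125
  stock rod 6: 50 + 45 + 30 = 125
  stock rod 7: 40 = 40
No arrangement into 6 stock rods stays within capacity, so 7 is optimal.

7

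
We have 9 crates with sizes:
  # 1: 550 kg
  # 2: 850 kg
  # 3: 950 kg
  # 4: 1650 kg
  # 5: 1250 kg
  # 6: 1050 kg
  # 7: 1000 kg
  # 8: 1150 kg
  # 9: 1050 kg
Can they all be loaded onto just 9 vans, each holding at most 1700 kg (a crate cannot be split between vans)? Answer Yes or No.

Yes

A valid assignment using 8 vans:
  van 1: 1650 = 1650
  van 2: 1250 = 1250
  van 3: 1150 + 550 = 1700
  van 4: 1050 = 1050
  van 5: 1050 = 1050
  van 6: 1000 = 1000
  van 7: 950 = 950
  van 8: 850 = 850
That uses only 8 ≤ 9, so 9 vans are enough.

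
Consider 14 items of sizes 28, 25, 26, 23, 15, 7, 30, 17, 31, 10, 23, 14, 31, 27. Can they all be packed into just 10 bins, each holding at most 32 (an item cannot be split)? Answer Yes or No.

No

Total = 307; ⌈307/32⌉ = 10.
The bound of 10 does not rule out 10, but exhaustive search shows no assignment into 10 bins of capacity 32 exists — the minimum is 11.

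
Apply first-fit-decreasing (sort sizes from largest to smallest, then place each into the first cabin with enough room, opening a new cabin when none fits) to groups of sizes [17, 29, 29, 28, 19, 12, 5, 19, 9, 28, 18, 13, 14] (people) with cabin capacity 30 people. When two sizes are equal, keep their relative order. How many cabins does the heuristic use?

Sorted descending: 29, 29, 28, 28, 19, 19, 18, 17, 14, 13, 12, 9, 5.
  29 → cabin 1 (new)  [load 29/30]
  29 → cabin 2 (new)  [load 29/30]
  28 → cabin 3 (new)  [load 28/30]
  28 → cabin 4 (new)  [load 28/30]
  19 → cabin 5 (new)  [load 19/30]
  19 → cabin 6 (new)  [load 19/30]
  18 → cabin 7 (new)  [load 18/30]
  17 → cabin 8 (new)  [load 17/30]
  14 → cabin 9 (new)  [load 14/30]
  13 → cabin 8  [load 30/30]
  12 → cabin 7  [load 30/30]
  9 → cabin 5  [load 28/30]
  5 → cabin 6  [load 24/30]
9 cabins opened.

9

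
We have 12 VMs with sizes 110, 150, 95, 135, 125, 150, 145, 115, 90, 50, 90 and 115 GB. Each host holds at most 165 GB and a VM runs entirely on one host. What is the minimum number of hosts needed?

11

Total = 150 + 150 + 145 + 135 + 125 + 115 + 115 + 110 + 95 + 90 + 90 + 50 = 1370 GB.
Lower bound: ⌈1370/165⌉ = 9 hosts.
Also, 11 VMs each exceed 165/2 GB, and no two of those can share a host, so at least 11 hosts are needed.
A packing using 11 hosts:
  host 1: 150 = 150
  host 2: 150 = 150
  host 3: 145 = 145
  host 4: 135 = 135
  host 5: 125 = 125
  host 6: 115 + 50 = 165
  host 7: 115 = 115
  host 8: 110 = 110
  host 9: 95 = 95
  host 10: 90 = 90
  host 11: 90 = 90
This matches the lower bound, so 11 is optimal.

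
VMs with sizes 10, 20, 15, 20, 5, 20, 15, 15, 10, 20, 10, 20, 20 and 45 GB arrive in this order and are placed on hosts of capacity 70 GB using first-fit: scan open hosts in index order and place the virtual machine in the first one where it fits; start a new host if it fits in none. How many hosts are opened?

  10 → host 1 (new)  [load 10/70]
  20 → host 1  [load 30/70]
  15 → host 1  [load 45/70]
  20 → host 1  [load 65/70]
  5 → host 1  [load 70/70]
  20 → host 2 (new)  [load 20/70]
  15 → host 2  [load 35/70]
  15 → host 2  [load 50/70]
  10 → host 2  [load 60/70]
  20 → host 3 (new)  [load 20/70]
  10 → host 2  [load 70/70]
  20 → host 3  [load 40/70]
  20 → host 3  [load 60/70]
  45 → host 4 (new)  [load 45/70]
4 hosts opened.

4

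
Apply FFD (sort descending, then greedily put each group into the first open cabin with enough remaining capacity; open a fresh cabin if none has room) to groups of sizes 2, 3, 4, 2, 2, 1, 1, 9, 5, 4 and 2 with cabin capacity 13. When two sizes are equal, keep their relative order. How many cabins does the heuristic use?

Sorted descending: 9, 5, 4, 4, 3, 2, 2, 2, 2, 1, 1.
  9 → cabin 1 (new)  [load 9/13]
  5 → cabin 2 (new)  [load 5/13]
  4 → cabin 1  [load 13/13]
  4 → cabin 2  [load 9/13]
  3 → cabin 2  [load 12/13]
  2 → cabin 3 (new)  [load 2/13]
  2 → cabin 3  [load 4/13]
  2 → cabin 3  [load 6/13]
  2 → cabin 3  [load 8/13]
  1 → cabin 2  [load 13/13]
  1 → cabin 3  [load 9/13]
3 cabins opened.

3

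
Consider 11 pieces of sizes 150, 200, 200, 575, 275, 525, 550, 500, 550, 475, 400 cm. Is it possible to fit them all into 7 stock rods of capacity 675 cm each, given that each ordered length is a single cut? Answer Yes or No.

No

Total = 4400 cm; ⌈4400/675⌉ = 7.
The bound of 7 does not rule out 7, but exhaustive search shows no assignment into 7 stock rods of capacity 675 cm exists — the minimum is 8.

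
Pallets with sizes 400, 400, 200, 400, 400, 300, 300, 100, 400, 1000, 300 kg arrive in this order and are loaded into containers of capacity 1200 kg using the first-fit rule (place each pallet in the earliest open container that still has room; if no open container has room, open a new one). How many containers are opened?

4

  400 → container 1 (new)  [load 400/1200]
  400 → container 1  [load 800/1200]
  200 → container 1  [load 1000/1200]
  400 → container 2 (new)  [load 400/1200]
  400 → container 2  [load 800/1200]
  300 → container 2  [load 1100/1200]
  300 → container 3 (new)  [load 300/1200]
  100 → container 1  [load 1100/1200]
  400 → container 3  [load 700/1200]
  1000 → container 4 (new)  [load 1000/1200]
  300 → container 3  [load 1000/1200]
4 containers opened.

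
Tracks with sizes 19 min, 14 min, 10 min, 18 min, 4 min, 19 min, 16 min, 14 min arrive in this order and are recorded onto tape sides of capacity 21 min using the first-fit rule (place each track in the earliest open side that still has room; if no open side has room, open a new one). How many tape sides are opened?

7

  19 → side 1 (new)  [load 19/21]
  14 → side 2 (new)  [load 14/21]
  10 → side 3 (new)  [load 10/21]
  18 → side 4 (new)  [load 18/21]
  4 → side 2  [load 18/21]
  19 → side 5 (new)  [load 19/21]
  16 → side 6 (new)  [load 16/21]
  14 → side 7 (new)  [load 14/21]
7 tape sides opened.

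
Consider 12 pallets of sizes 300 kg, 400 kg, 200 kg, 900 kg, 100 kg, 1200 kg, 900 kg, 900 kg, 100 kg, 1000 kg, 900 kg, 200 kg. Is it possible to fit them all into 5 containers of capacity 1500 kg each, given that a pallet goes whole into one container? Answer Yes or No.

Total = 7100 kg; ⌈7100/1500⌉ = 5.
6 pallets each exceed half the capacity and cannot share a container, forcing at least 6 containers.
At least 6 containers are required, but only 5 are allowed.

No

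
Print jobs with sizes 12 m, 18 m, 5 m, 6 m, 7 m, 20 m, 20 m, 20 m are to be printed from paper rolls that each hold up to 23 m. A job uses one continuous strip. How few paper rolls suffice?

Total = 20 + 20 + 20 + 18 + 12 + 7 + 6 + 5 = 108 m.
Lower bound: ⌈108/23⌉ = 5 paper rolls.
A packing using 6 paper rolls:
  roll 1: 20 = 20
  roll 2: 20 = 20
  roll 3: 20 = 20
  roll 4: 18 + 5 = 23
  roll 5: 12 + 7 = 19
  roll 6: 6 = 6
No arrangement into 5 paper rolls stays within capacity, so 6 is optimal.

6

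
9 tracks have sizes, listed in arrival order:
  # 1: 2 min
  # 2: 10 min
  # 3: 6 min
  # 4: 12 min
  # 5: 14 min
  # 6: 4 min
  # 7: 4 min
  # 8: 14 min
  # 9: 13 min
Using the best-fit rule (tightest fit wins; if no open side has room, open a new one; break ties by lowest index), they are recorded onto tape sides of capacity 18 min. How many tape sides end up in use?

5

  2 → side 1 (new)  [load 2/18]
  10 → side 1  [load 12/18]
  6 → side 1  [load 18/18]
  12 → side 2 (new)  [load 12/18]
  14 → side 3 (new)  [load 14/18]
  4 → side 3  [load 18/18]
  4 → side 2  [load 16/18]
  14 → side 4 (new)  [load 14/18]
  13 → side 5 (new)  [load 13/18]
5 tape sides opened.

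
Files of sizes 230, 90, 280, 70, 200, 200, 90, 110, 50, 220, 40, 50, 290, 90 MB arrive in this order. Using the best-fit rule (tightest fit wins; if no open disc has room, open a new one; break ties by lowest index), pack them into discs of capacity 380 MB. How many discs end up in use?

6

  230 → disc 1 (new)  [load 230/380]
  90 → disc 1  [load 320/380]
  280 → disc 2 (new)  [load 280/380]
  70 → disc 2  [load 350/380]
  200 → disc 3 (new)  [load 200/380]
  200 → disc 4 (new)  [load 200/380]
  90 → disc 3  [load 290/380]
  110 → disc 4  [load 310/380]
  50 → disc 1  [load 370/380]
  220 → disc 5 (new)  [load 220/380]
  40 → disc 4  [load 350/380]
  50 → disc 3  [load 340/380]
  290 → disc 6 (new)  [load 290/380]
  90 → disc 6  [load 380/380]
6 discs opened.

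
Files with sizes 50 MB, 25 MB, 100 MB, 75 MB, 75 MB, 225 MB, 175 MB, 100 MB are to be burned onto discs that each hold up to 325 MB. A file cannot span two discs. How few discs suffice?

3

Total = 225 + 175 + 100 + 100 + 75 + 75 + 50 + 25 = 825 MB.
Lower bound: ⌈825/325⌉ = 3 discs.
A packing using 3 discs:
  disc 1: 225 + 100 = 325
  disc 2: 175 + 100 + 50 = 325
  disc 3: 75 + 75 + 25 = 175
This matches the lower bound, so 3 is optimal.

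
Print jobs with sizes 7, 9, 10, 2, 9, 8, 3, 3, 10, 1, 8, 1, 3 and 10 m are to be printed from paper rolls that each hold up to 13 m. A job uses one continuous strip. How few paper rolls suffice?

8

Total = 10 + 10 + 10 + 9 + 9 + 8 + 8 + 7 + 3 + 3 + 3 + 2 + 1 + 1 = 84 m.
Lower bound: ⌈84/13⌉ = 7 paper rolls.
Also, 8 print jobs each exceed 13/2 m, and no two of those can share a roll, so at least 8 paper rolls are needed.
A packing using 8 paper rolls:
  roll 1: 10 + 3 = 13
  roll 2: 10 + 3 = 13
  roll 3: 10 + 3 = 13
  roll 4: 9 + 2 + 1 + 1 = 13
  roll 5: 9 = 9
  roll 6: 8 = 8
  roll 7: 8 = 8
  roll 8: 7 = 7
This matches the lower bound, so 8 is optimal.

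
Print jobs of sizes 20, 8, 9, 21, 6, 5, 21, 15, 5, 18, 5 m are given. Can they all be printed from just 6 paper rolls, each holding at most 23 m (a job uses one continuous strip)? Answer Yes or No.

No

Total = 133 m; ⌈133/23⌉ = 6.
The bound of 6 does not rule out 6, but exhaustive search shows no assignment into 6 paper rolls of capacity 23 m exists — the minimum is 7.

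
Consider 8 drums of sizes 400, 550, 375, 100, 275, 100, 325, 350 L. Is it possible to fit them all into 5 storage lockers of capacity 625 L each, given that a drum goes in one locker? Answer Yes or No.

A valid assignment using 5 storage lockers:
  locker 1: 550 = 550
  locker 2: 400 + 100 + 100 = 600
  locker 3: 375 = 375
  locker 4: 350 + 275 = 625
  locker 5: 325 = 325
Every load is within 625 L, so 5 storage lockers suffice.

Yes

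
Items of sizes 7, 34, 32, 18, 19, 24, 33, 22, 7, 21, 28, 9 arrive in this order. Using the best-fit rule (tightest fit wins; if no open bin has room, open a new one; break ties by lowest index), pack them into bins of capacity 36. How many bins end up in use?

9

  7 → bin 1 (new)  [load 7/36]
  34 → bin 2 (new)  [load 34/36]
  32 → bin 3 (new)  [load 32/36]
  18 → bin 1  [load 25/36]
  19 → bin 4 (new)  [load 19/36]
  24 → bin 5 (new)  [load 24/36]
  33 → bin 6 (new)  [load 33/36]
  22 → bin 7 (new)  [load 22/36]
  7 → bin 1  [load 32/36]
  21 → bin 8 (new)  [load 21/36]
  28 → bin 9 (new)  [load 28/36]
  9 → bin 5  [load 33/36]
9 bins opened.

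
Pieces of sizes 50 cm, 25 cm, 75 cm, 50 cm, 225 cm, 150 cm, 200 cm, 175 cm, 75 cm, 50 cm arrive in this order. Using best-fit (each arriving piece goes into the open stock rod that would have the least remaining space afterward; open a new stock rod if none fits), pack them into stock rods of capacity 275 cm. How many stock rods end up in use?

5

  50 → stock rod 1 (new)  [load 50/275]
  25 → stock rod 1  [load 75/275]
  75 → stock rod 1  [load 150/275]
  50 → stock rod 1  [load 200/275]
  225 → stock rod 2 (new)  [load 225/275]
  150 → stock rod 3 (new)  [load 150/275]
  200 → stock rod 4 (new)  [load 200/275]
  175 → stock rod 5 (new)  [load 175/275]
  75 → stock rod 1  [load 275/275]
  50 → stock rod 2  [load 275/275]
5 stock rods opened.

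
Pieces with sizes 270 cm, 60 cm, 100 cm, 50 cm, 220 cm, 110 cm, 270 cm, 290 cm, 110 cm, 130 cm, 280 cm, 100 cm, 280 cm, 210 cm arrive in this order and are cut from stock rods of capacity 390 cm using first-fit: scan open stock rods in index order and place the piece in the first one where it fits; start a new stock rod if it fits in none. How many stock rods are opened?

8

  270 → stock rod 1 (new)  [load 270/390]
  60 → stock rod 1  [load 330/390]
  100 → stock rod 2 (new)  [load 100/390]
  50 → stock rod 1  [load 380/390]
  220 → stock rod 2  [load 320/390]
  110 → stock rod 3 (new)  [load 110/390]
  270 → stock rod 3  [load 380/390]
  290 → stock rod 4 (new)  [load 290/390]
  110 → stock rod 5 (new)  [load 110/390]
  130 → stock rod 5  [load 240/390]
  280 → stock rod 6 (new)  [load 280/390]
  100 → stock rod 4  [load 390/390]
  280 → stock rod 7 (new)  [load 280/390]
  210 → stock rod 8 (new)  [load 210/390]
8 stock rods opened.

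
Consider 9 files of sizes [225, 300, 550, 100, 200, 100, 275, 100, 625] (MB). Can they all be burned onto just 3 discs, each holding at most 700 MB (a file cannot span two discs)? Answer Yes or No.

Total = 2475 MB; ⌈2475/700⌉ = 4.
At least 4 discs are required, but only 3 are allowed.

No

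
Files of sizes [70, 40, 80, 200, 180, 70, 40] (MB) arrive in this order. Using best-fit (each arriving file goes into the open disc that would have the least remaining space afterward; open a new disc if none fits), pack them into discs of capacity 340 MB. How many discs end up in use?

3

  70 → disc 1 (new)  [load 70/340]
  40 → disc 1  [load 110/340]
  80 → disc 1  [load 190/340]
  200 → disc 2 (new)  [load 200/340]
  180 → disc 3 (new)  [load 180/340]
  70 → disc 2  [load 270/340]
  40 → disc 2  [load 310/340]
3 discs opened.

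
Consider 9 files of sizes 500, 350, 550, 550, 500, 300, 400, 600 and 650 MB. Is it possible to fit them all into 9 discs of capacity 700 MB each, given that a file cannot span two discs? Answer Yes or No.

A valid assignment using 8 discs:
  disc 1: 650 = 650
  disc 2: 600 = 600
  disc 3: 550 = 550
  disc 4: 550 = 550
  disc 5: 500 = 500
  disc 6: 500 = 500
  disc 7: 400 + 300 = 700
  disc 8: 350 = 350
That uses only 8 ≤ 9, so 9 discs are enough.

Yes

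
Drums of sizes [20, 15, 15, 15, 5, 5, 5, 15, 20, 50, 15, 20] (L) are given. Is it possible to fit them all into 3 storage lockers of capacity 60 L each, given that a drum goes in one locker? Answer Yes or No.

No

Total = 200 L; ⌈200/60⌉ = 4.
At least 4 storage lockers are required, but only 3 are allowed.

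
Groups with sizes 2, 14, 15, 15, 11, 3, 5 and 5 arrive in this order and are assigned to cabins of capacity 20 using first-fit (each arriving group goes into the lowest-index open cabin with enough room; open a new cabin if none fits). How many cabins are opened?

4

  2 → cabin 1 (new)  [load 2/20]
  14 → cabin 1  [load 16/20]
  15 → cabin 2 (new)  [load 15/20]
  15 → cabin 3 (new)  [load 15/20]
  11 → cabin 4 (new)  [load 11/20]
  3 → cabin 1  [load 19/20]
  5 → cabin 2  [load 20/20]
  5 → cabin 3  [load 20/20]
4 cabins opened.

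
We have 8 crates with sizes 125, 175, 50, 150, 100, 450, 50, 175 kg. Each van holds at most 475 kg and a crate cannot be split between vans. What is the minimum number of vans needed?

Total = 450 + 175 + 175 + 150 + 125 + 100 + 50 + 50 = 1275 kg.
Lower bound: ⌈1275/475⌉ = 3 vans.
A packing using 3 vans:
  van 1: 450 = 450
  van 2: 175 + 175 + 125 = 475
  van 3: 150 + 100 + 50 + 50 = 350
This matches the lower bound, so 3 is optimal.

3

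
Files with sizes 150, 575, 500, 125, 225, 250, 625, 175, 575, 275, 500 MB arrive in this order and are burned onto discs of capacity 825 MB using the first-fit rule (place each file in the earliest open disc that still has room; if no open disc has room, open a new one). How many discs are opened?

6

  150 → disc 1 (new)  [load 150/825]
  575 → disc 1  [load 725/825]
  500 → disc 2 (new)  [load 500/825]
  125 → disc 2  [load 625/825]
  225 → disc 3 (new)  [load 225/825]
  250 → disc 3  [load 475/825]
  625 → disc 4 (new)  [load 625/825]
  175 → disc 2  [load 800/825]
  575 → disc 5 (new)  [load 575/825]
  275 → disc 3  [load 750/825]
  500 → disc 6 (new)  [load 500/825]
6 discs opened.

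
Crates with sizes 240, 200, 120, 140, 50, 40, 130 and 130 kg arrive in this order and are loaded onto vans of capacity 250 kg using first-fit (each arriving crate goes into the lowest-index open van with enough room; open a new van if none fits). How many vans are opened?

  240 → van 1 (new)  [load 240/250]
  200 → van 2 (new)  [load 200/250]
  120 → van 3 (new)  [load 120/250]
  140 → van 4 (new)  [load 140/250]
  50 → van 2  [load 250/250]
  40 → van 3  [load 160/250]
  130 → van 5 (new)  [load 130/250]
  130 → van 6 (new)  [load 130/250]
6 vans opened.

6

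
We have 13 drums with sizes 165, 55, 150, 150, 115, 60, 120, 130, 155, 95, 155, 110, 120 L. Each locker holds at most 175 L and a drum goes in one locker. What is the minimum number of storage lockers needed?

Total = 165 + 155 + 155 + 150 + 150 + 130 + 120 + 120 + 115 + 110 + 95 + 60 + 55 = 1580 L.
Lower bound: ⌈1580/175⌉ = 10 storage lockers.
Also, 11 drums each exceed 175/2 L, and no two of those can share a locker, so at least 11 storage lockers are needed.
A packing using 11 storage lockers:
  locker 1: 165 = 165
  locker 2: 155 = 155
  locker 3: 155 = 155
  locker 4: 150 = 150
  locker 5: 150 = 150
  locker 6: 130 = 130
  locker 7: 120 + 55 = 175
  locker 8: 120 = 120
  locker 9: 115 + 60 = 175
  locker 10: 110 = 110
  locker 11: 95 = 95
This matches the lower bound, so 11 is optimal.

11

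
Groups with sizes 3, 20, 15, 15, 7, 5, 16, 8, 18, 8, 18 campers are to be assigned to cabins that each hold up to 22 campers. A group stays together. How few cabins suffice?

7

Total = 20 + 18 + 18 + 16 + 15 + 15 + 8 + 8 + 7 + 5 + 3 = 133 campers.
Lower bound: ⌈133/22⌉ = 7 cabins.
A packing using 7 cabins:
  cabin 1: 20 = 20
  cabin 2: 18 + 3 = 21
  cabin 3: 18 = 18
  cabin 4: 16 + 5 = 21
  cabin 5: 15 + 7 = 22
  cabin 6: 15 = 15
  cabin 7: 8 + 8 = 16
This matches the lower bound, so 7 is optimal.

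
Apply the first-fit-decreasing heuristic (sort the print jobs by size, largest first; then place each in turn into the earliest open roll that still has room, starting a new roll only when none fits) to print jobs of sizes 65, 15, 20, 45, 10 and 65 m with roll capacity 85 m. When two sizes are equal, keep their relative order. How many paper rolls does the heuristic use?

3

Sorted descending: 65, 65, 45, 20, 15, 10.
  65 → roll 1 (new)  [load 65/85]
  65 → roll 2 (new)  [load 65/85]
  45 → roll 3 (new)  [load 45/85]
  20 → roll 1  [load 85/85]
  15 → roll 2  [load 80/85]
  10 → roll 3  [load 55/85]
3 paper rolls opened.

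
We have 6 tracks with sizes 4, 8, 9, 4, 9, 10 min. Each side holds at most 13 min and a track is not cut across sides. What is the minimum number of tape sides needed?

4

Total = 10 + 9 + 9 + 8 + 4 + 4 = 44 min.
Lower bound: ⌈44/13⌉ = 4 tape sides.
A packing using 4 tape sides:
  side 1: 10 = 10
  side 2: 9 + 4 = 13
  side 3: 9 + 4 = 13
  side 4: 8 = 8
This matches the lower bound, so 4 is optimal.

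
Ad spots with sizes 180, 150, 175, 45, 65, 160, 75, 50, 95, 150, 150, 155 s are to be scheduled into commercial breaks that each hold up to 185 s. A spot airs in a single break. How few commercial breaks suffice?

9

Total = 180 + 175 + 160 + 155 + 150 + 150 + 150 + 95 + 75 + 65 + 50 + 45 = 1450 s.
Lower bound: ⌈1450/185⌉ = 8 commercial breaks.
A packing using 9 commercial breaks:
  break 1: 180 = 180
  break 2: 175 = 175
  break 3: 160 = 160
  break 4: 155 = 155
  break 5: 150 = 150
  break 6: 150 = 150
  break 7: 150 = 150
  break 8: 95 + 75 = 170
  break 9: 65 + 50 + 45 = 160
No arrangement into 8 commercial breaks stays within capacity, so 9 is optimal.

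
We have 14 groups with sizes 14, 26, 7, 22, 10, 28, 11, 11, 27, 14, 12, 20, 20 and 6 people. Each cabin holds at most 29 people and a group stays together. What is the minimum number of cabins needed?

9

Total = 28 + 27 + 26 + 22 + 20 + 20 + 14 + 14 + 12 + 11 + 11 + 10 + 7 + 6 = 228 people.
Lower bound: ⌈228/29⌉ = 8 cabins.
A packing using 9 cabins:
  cabin 1: 28 = 28
  cabin 2: 27 = 27
  cabin 3: 26 = 26
  cabin 4: 22 + 7 = 29
  cabin 5: 20 + 6 = 26
  cabin 6: 20 = 20
  cabin 7: 14 + 14 = 28
  cabin 8: 12 + 11 = 23
  cabin 9: 11 + 10 = 21
No arrangement into 8 cabins stays within capacity, so 9 is optimal.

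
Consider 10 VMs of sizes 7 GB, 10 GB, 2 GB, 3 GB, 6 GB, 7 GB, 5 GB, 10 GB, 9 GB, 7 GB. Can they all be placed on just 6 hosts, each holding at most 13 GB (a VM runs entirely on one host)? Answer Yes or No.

Yes

A valid assignment using 6 hosts:
  host 1: 10 + 3 = 13
  host 2: 10 + 2 = 12
  host 3: 9 = 9
  host 4: 7 + 6 = 13
  host 5: 7 + 5 = 12
  host 6: 7 = 7
Every load is within 13 GB, so 6 hosts suffice.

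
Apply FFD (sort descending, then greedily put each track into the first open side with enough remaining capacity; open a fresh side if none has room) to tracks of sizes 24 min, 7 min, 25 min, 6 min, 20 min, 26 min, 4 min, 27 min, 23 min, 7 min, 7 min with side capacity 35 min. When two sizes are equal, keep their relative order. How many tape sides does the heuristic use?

Sorted descending: 27, 26, 25, 24, 23, 20, 7, 7, 7, 6, 4.
  27 → side 1 (new)  [load 27/35]
  26 → side 2 (new)  [load 26/35]
  25 → side 3 (new)  [load 25/35]
  24 → side 4 (new)  [load 24/35]
  23 → side 5 (new)  [load 23/35]
  20 → side 6 (new)  [load 20/35]
  7 → side 1  [load 34/35]
  7 → side 2  [load 33/35]
  7 → side 3  [load 32/35]
  6 → side 4  [load 30/35]
  4 → side 4  [load 34/35]
6 tape sides opened.

6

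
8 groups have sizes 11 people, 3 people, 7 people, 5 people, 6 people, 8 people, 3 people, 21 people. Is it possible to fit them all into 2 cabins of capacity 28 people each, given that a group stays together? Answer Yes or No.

No

Total = 64 people; ⌈64/28⌉ = 3.
At least 3 cabins are required, but only 2 are allowed.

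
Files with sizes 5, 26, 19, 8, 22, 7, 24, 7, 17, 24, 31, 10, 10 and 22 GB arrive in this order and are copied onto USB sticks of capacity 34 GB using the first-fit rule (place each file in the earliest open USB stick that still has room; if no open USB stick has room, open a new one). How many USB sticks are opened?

8

  5 → USB stick 1 (new)  [load 5/34]
  26 → USB stick 1  [load 31/34]
  19 → USB stick 2 (new)  [load 19/34]
  8 → USB stick 2  [load 27/34]
  22 → USB stick 3 (new)  [load 22/34]
  7 → USB stick 2  [load 34/34]
  24 → USB stick 4 (new)  [load 24/34]
  7 → USB stick 3  [load 29/34]
  17 → USB stick 5 (new)  [load 17/34]
  24 → USB stick 6 (new)  [load 24/34]
  31 → USB stick 7 (new)  [load 31/34]
  10 → USB stick 4  [load 34/34]
  10 → USB stick 5  [load 27/34]
  22 → USB stick 8 (new)  [load 22/34]
8 USB sticks opened.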